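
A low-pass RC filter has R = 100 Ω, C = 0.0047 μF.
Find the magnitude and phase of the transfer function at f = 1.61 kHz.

Step 1 — Angular frequency: ω = 2π·1610 = 1.012e+04 rad/s.
Step 2 — Transfer function: H(jω) = 1/(1 + jωRC).
Step 3 — Denominator: 1 + jωRC = 1 + j·1.012e+04·100·4.7e-09 = 1 + j0.004754.
Step 4 — H = 1 - j0.004754.
Step 5 — Magnitude: |H| = 1 (-0.0 dB); phase: φ = -0.3°.

|H| = 1 (-0.0 dB), φ = -0.3°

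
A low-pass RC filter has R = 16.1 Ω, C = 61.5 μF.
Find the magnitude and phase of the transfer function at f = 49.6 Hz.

Step 1 — Angular frequency: ω = 2π·49.6 = 311.6 rad/s.
Step 2 — Transfer function: H(jω) = 1/(1 + jωRC).
Step 3 — Denominator: 1 + jωRC = 1 + j·311.6·16.1·6.15e-05 = 1 + j0.3086.
Step 4 — H = 0.9131 - j0.2817.
Step 5 — Magnitude: |H| = 0.9555 (-0.4 dB); phase: φ = -17.1°.

|H| = 0.9555 (-0.4 dB), φ = -17.1°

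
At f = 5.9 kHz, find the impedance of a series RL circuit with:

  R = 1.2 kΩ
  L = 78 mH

Step 1 — Angular frequency: ω = 2π·f = 2π·5900 = 3.707e+04 rad/s.
Step 2 — Component impedances:
  R: Z = R = 1200 Ω
  L: Z = jωL = j·3.707e+04·0.078 = 0 + j2892 Ω
Step 3 — Series combination: Z_total = R + L = 1200 + j2892 Ω = 3131∠67.5° Ω.

Z = 1200 + j2892 Ω = 3131∠67.5° Ω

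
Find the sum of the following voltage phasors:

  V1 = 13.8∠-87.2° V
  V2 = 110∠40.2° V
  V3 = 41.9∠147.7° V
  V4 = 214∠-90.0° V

Step 1 — Convert each phasor to rectangular form:
  V1 = 13.8·(cos(-87.2°) + j·sin(-87.2°)) = 0.6741 - j13.78 V
  V2 = 110·(cos(40.2°) + j·sin(40.2°)) = 84.02 + j71 V
  V3 = 41.9·(cos(147.7°) + j·sin(147.7°)) = -35.42 + j22.39 V
  V4 = 214·(cos(-90.0°) + j·sin(-90.0°)) = 0 - j214 V
Step 2 — Sum components: V_total = 49.28 - j134.4 V.
Step 3 — Convert to polar: |V_total| = 143.1 V, ∠V_total = -69.9°.

V_total = 143.1∠-69.9° V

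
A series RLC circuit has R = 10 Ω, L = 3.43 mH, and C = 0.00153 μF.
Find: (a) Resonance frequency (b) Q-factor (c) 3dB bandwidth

Step 1 — Resonance: ω₀ = 1/√(LC) = 1/√(0.00343·1.53e-09) = 4.365e+05 rad/s.
Step 2 — f₀ = ω₀/(2π) = 6.947e+04 Hz.
Step 3 — Series Q: Q = ω₀L/R = 4.365e+05·0.00343/10 = 149.7.
Step 4 — Bandwidth: Δω = ω₀/Q = 2915 rad/s; BW = Δω/(2π) = 464 Hz.

(a) f₀ = 6.947e+04 Hz  (b) Q = 149.7  (c) BW = 464 Hz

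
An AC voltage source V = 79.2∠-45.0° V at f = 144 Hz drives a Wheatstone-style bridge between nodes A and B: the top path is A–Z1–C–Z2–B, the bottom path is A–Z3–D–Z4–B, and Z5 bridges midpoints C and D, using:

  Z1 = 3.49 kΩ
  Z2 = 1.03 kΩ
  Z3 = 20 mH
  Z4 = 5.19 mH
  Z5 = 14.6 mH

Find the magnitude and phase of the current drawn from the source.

Step 1 — Angular frequency: ω = 2π·f = 2π·144 = 904.8 rad/s.
Step 2 — Component impedances:
  Z1: Z = R = 3490 Ω
  Z2: Z = R = 1030 Ω
  Z3: Z = jωL = j·904.8·0.02 = 0 + j18.1 Ω
  Z4: Z = jωL = j·904.8·0.00519 = 0 + j4.696 Ω
  Z5: Z = jωL = j·904.8·0.0146 = 0 + j13.21 Ω
Step 3 — Bridge requires nodal analysis (the Z5 bridge couples midpoints C and D, so the two paths cannot be reduced to a simple series/parallel combination). Setting node B to ground and injecting 1 A at node A, the 3-node admittance system at A, C, D solves to V_A = Z_AB = 0.1152 + j22.79 Ω = 22.79∠89.7° Ω.
Step 4 — Source phasor: V = 79.2∠-45.0° V = 56 - j56 V.
Step 5 — Ohm's law: I = V / Z_total = (56 - j56) / (0.1152 + j22.79) = -2.445 - j2.47 A.
Step 6 — Convert to polar: |I| = 3.475 A, ∠I = -134.7°.

I = 3.475∠-134.7° A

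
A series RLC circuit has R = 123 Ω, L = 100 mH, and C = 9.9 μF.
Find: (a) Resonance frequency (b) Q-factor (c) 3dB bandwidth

Step 1 — Resonance condition Im(Z)=0 gives ω₀ = 1/√(LC).
Step 2 — ω₀ = 1/√(0.1·9.9e-06) = 1005 rad/s.
Step 3 — f₀ = ω₀/(2π) = 160 Hz.
Step 4 — Series Q: Q = ω₀L/R = 1005·0.1/123 = 0.8171.
Step 5 — 3dB bandwidth: Δω = ω₀/Q = 1230 rad/s; BW = Δω/(2π) = 195.8 Hz.

(a) f₀ = 160 Hz  (b) Q = 0.8171  (c) BW = 195.8 Hz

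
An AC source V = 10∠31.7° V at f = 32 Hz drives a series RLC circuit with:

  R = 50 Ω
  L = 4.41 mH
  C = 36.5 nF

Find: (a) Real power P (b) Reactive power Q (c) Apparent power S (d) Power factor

Step 1 — Angular frequency: ω = 2π·f = 2π·32 = 201.1 rad/s.
Step 2 — Component impedances:
  R: Z = R = 50 Ω
  L: Z = jωL = j·201.1·0.00441 = 0 + j0.8867 Ω
  C: Z = 1/(jωC) = -j/(ω·C) = 0 - j1.363e+05 Ω
Step 3 — Series combination: Z_total = R + L + C = 50 - j1.363e+05 Ω = 1.363e+05∠-90.0° Ω.
Step 4 — Source phasor: V = 10∠31.7° V = 8.508 + j5.255 V.
Step 5 — Current: I = V / Z = -3.854e-05 + j6.245e-05 A = 7.339e-05∠121.7° A.
Step 6 — Complex power: S = V·I* = 2.693e-07 - j0.0007339 VA.
Step 7 — Real power: P = Re(S) = 2.693e-07 W.
Step 8 — Reactive power: Q = Im(S) = -0.0007339 VAR.
Step 9 — Apparent power: |S| = 0.0007339 VA.
Step 10 — Power factor: PF = P/|S| = 0.0003669 (leading).

(a) P = 2.693e-07 W  (b) Q = -0.0007339 VAR  (c) S = 0.0007339 VA  (d) PF = 0.0003669 (leading)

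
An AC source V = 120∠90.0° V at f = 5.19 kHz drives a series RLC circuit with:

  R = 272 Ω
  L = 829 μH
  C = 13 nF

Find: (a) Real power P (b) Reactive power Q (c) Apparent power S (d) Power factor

Step 1 — Angular frequency: ω = 2π·f = 2π·5190 = 3.261e+04 rad/s.
Step 2 — Component impedances:
  R: Z = R = 272 Ω
  L: Z = jωL = j·3.261e+04·0.000829 = 0 + j27.03 Ω
  C: Z = 1/(jωC) = -j/(ω·C) = 0 - j2359 Ω
Step 3 — Series combination: Z_total = R + L + C = 272 - j2332 Ω = 2348∠-83.3° Ω.
Step 4 — Source phasor: V = 120∠90.0° V = 0 + j120 V.
Step 5 — Current: I = V / Z = -0.05077 + j0.005922 A = 0.05111∠173.3° A.
Step 6 — Complex power: S = V·I* = 0.7106 - j6.092 VA.
Step 7 — Real power: P = Re(S) = 0.7106 W.
Step 8 — Reactive power: Q = Im(S) = -6.092 VAR.
Step 9 — Apparent power: |S| = 6.134 VA.
Step 10 — Power factor: PF = P/|S| = 0.1159 (leading).

(a) P = 0.7106 W  (b) Q = -6.092 VAR  (c) S = 6.134 VA  (d) PF = 0.1159 (leading)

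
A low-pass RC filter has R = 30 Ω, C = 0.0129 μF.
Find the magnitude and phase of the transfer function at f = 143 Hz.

Step 1 — Angular frequency: ω = 2π·143 = 898.5 rad/s.
Step 2 — Transfer function: H(jω) = 1/(1 + jωRC).
Step 3 — Denominator: 1 + jωRC = 1 + j·898.5·30·1.29e-08 = 1 + j0.0003477.
Step 4 — H = 1 - j0.0003477.
Step 5 — Magnitude: |H| = 1 (-0.0 dB); phase: φ = -0.0°.

|H| = 1 (-0.0 dB), φ = -0.0°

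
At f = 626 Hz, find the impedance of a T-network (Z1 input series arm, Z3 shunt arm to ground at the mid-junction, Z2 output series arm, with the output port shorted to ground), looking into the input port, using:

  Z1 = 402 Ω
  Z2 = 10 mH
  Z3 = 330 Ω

Step 1 — Angular frequency: ω = 2π·f = 2π·626 = 3933 rad/s.
Step 2 — Component impedances:
  Z1: Z = R = 402 Ω
  Z2: Z = jωL = j·3933·0.01 = 0 + j39.33 Ω
  Z3: Z = R = 330 Ω
Step 3 — With the output port shorted to ground, the output series arm Z2 runs from the junction to ground; the shunt arm Z3 also runs from the junction to ground. They appear in parallel: Z3 || Z2 = 4.622 + j38.78 Ω.
Step 4 — Series with input arm Z1: Z_in = Z1 + (Z3 || Z2) = 406.6 + j38.78 Ω = 408.5∠5.4° Ω.

Z = 406.6 + j38.78 Ω = 408.5∠5.4° Ω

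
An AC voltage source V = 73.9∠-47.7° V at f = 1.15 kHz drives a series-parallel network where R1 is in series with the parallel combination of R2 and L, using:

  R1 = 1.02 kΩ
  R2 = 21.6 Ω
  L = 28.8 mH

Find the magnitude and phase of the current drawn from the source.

Step 1 — Angular frequency: ω = 2π·f = 2π·1150 = 7226 rad/s.
Step 2 — Component impedances:
  R1: Z = R = 1020 Ω
  R2: Z = R = 21.6 Ω
  L: Z = jωL = j·7226·0.0288 = 0 + j208.1 Ω
Step 3 — Parallel branch: R2 || L = 1/(1/R2 + 1/L) = 21.37 + j2.218 Ω.
Step 4 — Series with R1: Z_total = R1 + (R2 || L) = 1041 + j2.218 Ω = 1041∠0.1° Ω.
Step 5 — Source phasor: V = 73.9∠-47.7° V = 49.74 - j54.66 V.
Step 6 — Ohm's law: I = V / Z_total = (49.74 - j54.66) / (1041 + j2.218) = 0.04765 - j0.05259 A.
Step 7 — Convert to polar: |I| = 0.07096 A, ∠I = -47.8°.

I = 0.07096∠-47.8° A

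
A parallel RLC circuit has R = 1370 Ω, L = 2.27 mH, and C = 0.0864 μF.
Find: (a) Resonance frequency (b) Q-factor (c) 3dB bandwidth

Step 1 — Resonance: ω₀ = 1/√(LC) = 1/√(0.00227·8.64e-08) = 7.141e+04 rad/s.
Step 2 — f₀ = ω₀/(2π) = 1.136e+04 Hz.
Step 3 — Parallel Q: Q = R/(ω₀L) = 1370/(7.141e+04·0.00227) = 8.452.
Step 4 — Bandwidth: Δω = ω₀/Q = 8448 rad/s; BW = Δω/(2π) = 1345 Hz.

(a) f₀ = 1.136e+04 Hz  (b) Q = 8.452  (c) BW = 1345 Hz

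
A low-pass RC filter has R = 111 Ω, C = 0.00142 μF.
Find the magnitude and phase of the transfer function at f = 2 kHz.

Step 1 — Angular frequency: ω = 2π·2000 = 1.257e+04 rad/s.
Step 2 — Transfer function: H(jω) = 1/(1 + jωRC).
Step 3 — Denominator: 1 + jωRC = 1 + j·1.257e+04·111·1.42e-09 = 1 + j0.001981.
Step 4 — H = 1 - j0.001981.
Step 5 — Magnitude: |H| = 1 (-0.0 dB); phase: φ = -0.1°.

|H| = 1 (-0.0 dB), φ = -0.1°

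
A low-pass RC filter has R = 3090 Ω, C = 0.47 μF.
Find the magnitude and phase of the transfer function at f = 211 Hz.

Step 1 — Angular frequency: ω = 2π·211 = 1326 rad/s.
Step 2 — Transfer function: H(jω) = 1/(1 + jωRC).
Step 3 — Denominator: 1 + jωRC = 1 + j·1326·3090·4.7e-07 = 1 + j1.925.
Step 4 — H = 0.2124 - j0.409.
Step 5 — Magnitude: |H| = 0.4609 (-6.7 dB); phase: φ = -62.6°.

|H| = 0.4609 (-6.7 dB), φ = -62.6°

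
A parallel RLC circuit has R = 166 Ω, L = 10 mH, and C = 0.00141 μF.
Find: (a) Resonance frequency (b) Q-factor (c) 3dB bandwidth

Step 1 — Resonance: ω₀ = 1/√(LC) = 1/√(0.01·1.41e-09) = 2.663e+05 rad/s.
Step 2 — f₀ = ω₀/(2π) = 4.238e+04 Hz.
Step 3 — Parallel Q: Q = R/(ω₀L) = 166/(2.663e+05·0.01) = 0.06233.
Step 4 — Bandwidth: Δω = ω₀/Q = 4.272e+06 rad/s; BW = Δω/(2π) = 6.8e+05 Hz.

(a) f₀ = 4.238e+04 Hz  (b) Q = 0.06233  (c) BW = 6.8e+05 Hz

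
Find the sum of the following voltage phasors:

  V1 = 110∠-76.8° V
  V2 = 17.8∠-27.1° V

Step 1 — Convert each phasor to rectangular form:
  V1 = 110·(cos(-76.8°) + j·sin(-76.8°)) = 25.12 - j107.1 V
  V2 = 17.8·(cos(-27.1°) + j·sin(-27.1°)) = 15.85 - j8.109 V
Step 2 — Sum components: V_total = 40.96 - j115.2 V.
Step 3 — Convert to polar: |V_total| = 122.3 V, ∠V_total = -70.4°.

V_total = 122.3∠-70.4° V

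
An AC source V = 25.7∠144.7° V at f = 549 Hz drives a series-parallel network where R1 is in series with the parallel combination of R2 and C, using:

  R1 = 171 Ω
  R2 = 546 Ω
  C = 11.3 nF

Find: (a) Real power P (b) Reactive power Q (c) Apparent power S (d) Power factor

Step 1 — Angular frequency: ω = 2π·f = 2π·549 = 3449 rad/s.
Step 2 — Component impedances:
  R1: Z = R = 171 Ω
  R2: Z = R = 546 Ω
  C: Z = 1/(jωC) = -j/(ω·C) = 0 - j2.565e+04 Ω
Step 3 — Parallel branch: R2 || C = 1/(1/R2 + 1/C) = 545.8 - j11.62 Ω.
Step 4 — Series with R1: Z_total = R1 + (R2 || C) = 716.8 - j11.62 Ω = 716.8∠-0.9° Ω.
Step 5 — Source phasor: V = 25.7∠144.7° V = -20.97 + j14.85 V.
Step 6 — Current: I = V / Z = -0.02959 + j0.02024 A = 0.03585∠145.6° A.
Step 7 — Complex power: S = V·I* = 0.9213 - j0.01493 VA.
Step 8 — Real power: P = Re(S) = 0.9213 W.
Step 9 — Reactive power: Q = Im(S) = -0.01493 VAR.
Step 10 — Apparent power: |S| = 0.9214 VA.
Step 11 — Power factor: PF = P/|S| = 0.9999 (leading).

(a) P = 0.9213 W  (b) Q = -0.01493 VAR  (c) S = 0.9214 VA  (d) PF = 0.9999 (leading)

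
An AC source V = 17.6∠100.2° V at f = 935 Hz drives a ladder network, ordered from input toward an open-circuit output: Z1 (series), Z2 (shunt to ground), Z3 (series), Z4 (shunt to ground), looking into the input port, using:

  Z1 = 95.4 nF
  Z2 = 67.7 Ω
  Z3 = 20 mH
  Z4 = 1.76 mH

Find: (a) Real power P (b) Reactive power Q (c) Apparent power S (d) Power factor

Step 1 — Angular frequency: ω = 2π·f = 2π·935 = 5875 rad/s.
Step 2 — Component impedances:
  Z1: Z = 1/(jωC) = -j/(ω·C) = 0 - j1784 Ω
  Z2: Z = R = 67.7 Ω
  Z3: Z = jωL = j·5875·0.02 = 0 + j117.5 Ω
  Z4: Z = jωL = j·5875·0.00176 = 0 + j10.34 Ω
Step 3 — Ladder network (open output): work backward from the far end, alternating series and parallel combinations. Z_in = 52.87 - j1756 Ω = 1757∠-88.3° Ω.
Step 4 — Source phasor: V = 17.6∠100.2° V = -3.117 + j17.32 V.
Step 5 — Current: I = V / Z = -0.009907 - j0.001476 A = 0.01002∠-171.5° A.
Step 6 — Complex power: S = V·I* = 0.005305 - j0.1762 VA.
Step 7 — Real power: P = Re(S) = 0.005305 W.
Step 8 — Reactive power: Q = Im(S) = -0.1762 VAR.
Step 9 — Apparent power: |S| = 0.1763 VA.
Step 10 — Power factor: PF = P/|S| = 0.03009 (leading).

(a) P = 0.005305 W  (b) Q = -0.1762 VAR  (c) S = 0.1763 VA  (d) PF = 0.03009 (leading)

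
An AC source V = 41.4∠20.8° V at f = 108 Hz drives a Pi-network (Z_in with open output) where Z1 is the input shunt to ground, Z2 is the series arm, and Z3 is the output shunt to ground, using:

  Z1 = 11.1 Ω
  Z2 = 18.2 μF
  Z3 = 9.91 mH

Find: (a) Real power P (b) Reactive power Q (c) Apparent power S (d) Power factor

Step 1 — Angular frequency: ω = 2π·f = 2π·108 = 678.6 rad/s.
Step 2 — Component impedances:
  Z1: Z = R = 11.1 Ω
  Z2: Z = 1/(jωC) = -j/(ω·C) = 0 - j80.97 Ω
  Z3: Z = jωL = j·678.6·0.00991 = 0 + j6.725 Ω
Step 3 — With open output, the series arm Z2 and the output shunt Z3 appear in series to ground: Z2 + Z3 = 0 - j74.25 Ω.
Step 4 — Parallel with input shunt Z1: Z_in = Z1 || (Z2 + Z3) = 10.86 - j1.623 Ω = 10.98∠-8.5° Ω.
Step 5 — Source phasor: V = 41.4∠20.8° V = 38.7 + j14.7 V.
Step 6 — Current: I = V / Z = 3.289 + j1.846 A = 3.771∠29.3° A.
Step 7 — Complex power: S = V·I* = 154.4 - j23.09 VA.
Step 8 — Real power: P = Re(S) = 154.4 W.
Step 9 — Reactive power: Q = Im(S) = -23.09 VAR.
Step 10 — Apparent power: |S| = 156.1 VA.
Step 11 — Power factor: PF = P/|S| = 0.989 (leading).

(a) P = 154.4 W  (b) Q = -23.09 VAR  (c) S = 156.1 VA  (d) PF = 0.989 (leading)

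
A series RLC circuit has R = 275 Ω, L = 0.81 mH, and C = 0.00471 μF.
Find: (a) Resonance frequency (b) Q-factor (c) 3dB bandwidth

Step 1 — Resonance condition Im(Z)=0 gives ω₀ = 1/√(LC).
Step 2 — ω₀ = 1/√(0.00081·4.71e-09) = 5.12e+05 rad/s.
Step 3 — f₀ = ω₀/(2π) = 8.148e+04 Hz.
Step 4 — Series Q: Q = ω₀L/R = 5.12e+05·0.00081/275 = 1.508.
Step 5 — 3dB bandwidth: Δω = ω₀/Q = 3.395e+05 rad/s; BW = Δω/(2π) = 5.403e+04 Hz.

(a) f₀ = 8.148e+04 Hz  (b) Q = 1.508  (c) BW = 5.403e+04 Hz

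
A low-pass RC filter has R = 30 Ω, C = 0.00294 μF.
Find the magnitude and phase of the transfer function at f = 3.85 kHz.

Step 1 — Angular frequency: ω = 2π·3850 = 2.419e+04 rad/s.
Step 2 — Transfer function: H(jω) = 1/(1 + jωRC).
Step 3 — Denominator: 1 + jωRC = 1 + j·2.419e+04·30·2.94e-09 = 1 + j0.002134.
Step 4 — H = 1 - j0.002134.
Step 5 — Magnitude: |H| = 1 (-0.0 dB); phase: φ = -0.1°.

|H| = 1 (-0.0 dB), φ = -0.1°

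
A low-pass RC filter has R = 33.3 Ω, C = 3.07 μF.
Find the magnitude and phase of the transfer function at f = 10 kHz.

Step 1 — Angular frequency: ω = 2π·1e+04 = 6.283e+04 rad/s.
Step 2 — Transfer function: H(jω) = 1/(1 + jωRC).
Step 3 — Denominator: 1 + jωRC = 1 + j·6.283e+04·33.3·3.07e-06 = 1 + j6.423.
Step 4 — H = 0.02366 - j0.152.
Step 5 — Magnitude: |H| = 0.1538 (-16.3 dB); phase: φ = -81.2°.

|H| = 0.1538 (-16.3 dB), φ = -81.2°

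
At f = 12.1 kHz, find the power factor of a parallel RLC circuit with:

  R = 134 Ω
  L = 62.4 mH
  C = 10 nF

Step 1 — Angular frequency: ω = 2π·f = 2π·1.21e+04 = 7.603e+04 rad/s.
Step 2 — Component impedances:
  R: Z = R = 134 Ω
  L: Z = jωL = j·7.603e+04·0.0624 = 0 + j4744 Ω
  C: Z = 1/(jωC) = -j/(ω·C) = 0 - j1315 Ω
Step 3 — Parallel combination: 1/Z_total = 1/R + 1/L + 1/C; Z_total = 133.3 - j9.813 Ω = 133.6∠-4.2° Ω.
Step 4 — Power factor: PF = cos(φ) = Re(Z)/|Z| = 133.28/133.64 = 0.9973.
Step 5 — Type: Im(Z) = -9.813 ⇒ leading (phase φ = -4.2°).

PF = 0.9973 (leading, φ = -4.2°)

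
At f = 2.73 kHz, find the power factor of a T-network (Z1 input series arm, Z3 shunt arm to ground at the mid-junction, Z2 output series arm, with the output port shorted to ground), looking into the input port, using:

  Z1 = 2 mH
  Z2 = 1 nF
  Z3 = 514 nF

Step 1 — Angular frequency: ω = 2π·f = 2π·2730 = 1.715e+04 rad/s.
Step 2 — Component impedances:
  Z1: Z = jωL = j·1.715e+04·0.002 = 0 + j34.31 Ω
  Z2: Z = 1/(jωC) = -j/(ω·C) = 0 - j5.83e+04 Ω
  Z3: Z = 1/(jωC) = -j/(ω·C) = 0 - j113.4 Ω
Step 3 — With the output port shorted to ground, the output series arm Z2 runs from the junction to ground; the shunt arm Z3 also runs from the junction to ground. They appear in parallel: Z3 || Z2 = 0 - j113.2 Ω.
Step 4 — Series with input arm Z1: Z_in = Z1 + (Z3 || Z2) = 0 - j78.89 Ω = 78.89∠-90.0° Ω.
Step 5 — Power factor: PF = cos(φ) = Re(Z)/|Z| = 0/78.89 = 0.
Step 6 — Type: Im(Z) = -78.89 ⇒ leading (phase φ = -90.0°).

PF = 0 (leading, φ = -90.0°)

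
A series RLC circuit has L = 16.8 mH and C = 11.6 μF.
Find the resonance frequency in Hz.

Step 1 — Resonance condition Im(Z)=0 gives ω₀ = 1/√(LC).
Step 2 — ω₀ = 1/√(0.0168·1.16e-05) = 2265 rad/s.
Step 3 — f₀ = ω₀/(2π) = 360.5 Hz.

f₀ = 360.5 Hz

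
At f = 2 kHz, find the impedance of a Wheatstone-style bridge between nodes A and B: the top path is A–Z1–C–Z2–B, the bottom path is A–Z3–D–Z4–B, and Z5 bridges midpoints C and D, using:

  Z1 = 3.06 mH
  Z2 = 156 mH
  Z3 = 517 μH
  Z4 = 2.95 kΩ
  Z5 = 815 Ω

Step 1 — Angular frequency: ω = 2π·f = 2π·2000 = 1.257e+04 rad/s.
Step 2 — Component impedances:
  Z1: Z = jωL = j·1.257e+04·0.00306 = 0 + j38.45 Ω
  Z2: Z = jωL = j·1.257e+04·0.156 = 0 + j1960 Ω
  Z3: Z = jωL = j·1.257e+04·0.000517 = 0 + j6.497 Ω
  Z4: Z = R = 2950 Ω
  Z5: Z = R = 815 Ω
Step 3 — Bridge requires nodal analysis (the Z5 bridge couples midpoints C and D, so the two paths cannot be reduced to a simple series/parallel combination). Setting node B to ground and injecting 1 A at node A, the 3-node admittance system at A, C, D solves to V_A = Z_AB = 926.4 + j1368 Ω = 1652∠55.9° Ω.

Z = 926.4 + j1368 Ω = 1652∠55.9° Ω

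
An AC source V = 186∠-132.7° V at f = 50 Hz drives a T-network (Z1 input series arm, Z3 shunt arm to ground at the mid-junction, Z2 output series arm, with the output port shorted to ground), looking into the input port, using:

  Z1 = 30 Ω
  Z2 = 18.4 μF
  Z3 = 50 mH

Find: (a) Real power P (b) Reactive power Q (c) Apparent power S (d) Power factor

Step 1 — Angular frequency: ω = 2π·f = 2π·50 = 314.2 rad/s.
Step 2 — Component impedances:
  Z1: Z = R = 30 Ω
  Z2: Z = 1/(jωC) = -j/(ω·C) = 0 - j173 Ω
  Z3: Z = jωL = j·314.2·0.05 = 0 + j15.71 Ω
Step 3 — With the output port shorted to ground, the output series arm Z2 runs from the junction to ground; the shunt arm Z3 also runs from the junction to ground. They appear in parallel: Z3 || Z2 = 0 + j17.28 Ω.
Step 4 — Series with input arm Z1: Z_in = Z1 + (Z3 || Z2) = 30 + j17.28 Ω = 34.62∠29.9° Ω.
Step 5 — Source phasor: V = 186∠-132.7° V = -126.1 - j136.7 V.
Step 6 — Current: I = V / Z = -5.128 - j1.603 A = 5.373∠-162.6° A.
Step 7 — Complex power: S = V·I* = 866 + j498.7 VA.
Step 8 — Real power: P = Re(S) = 866 W.
Step 9 — Reactive power: Q = Im(S) = 498.7 VAR.
Step 10 — Apparent power: |S| = 999.3 VA.
Step 11 — Power factor: PF = P/|S| = 0.8666 (lagging).

(a) P = 866 W  (b) Q = 498.7 VAR  (c) S = 999.3 VA  (d) PF = 0.8666 (lagging)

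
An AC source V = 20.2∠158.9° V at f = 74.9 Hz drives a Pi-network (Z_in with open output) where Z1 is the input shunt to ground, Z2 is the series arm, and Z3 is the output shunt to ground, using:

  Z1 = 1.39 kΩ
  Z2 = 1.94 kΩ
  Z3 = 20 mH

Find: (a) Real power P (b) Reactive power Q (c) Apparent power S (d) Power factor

Step 1 — Angular frequency: ω = 2π·f = 2π·74.9 = 470.6 rad/s.
Step 2 — Component impedances:
  Z1: Z = R = 1390 Ω
  Z2: Z = R = 1940 Ω
  Z3: Z = jωL = j·470.6·0.02 = 0 + j9.412 Ω
Step 3 — With open output, the series arm Z2 and the output shunt Z3 appear in series to ground: Z2 + Z3 = 1940 + j9.412 Ω.
Step 4 — Parallel with input shunt Z1: Z_in = Z1 || (Z2 + Z3) = 809.8 + j1.64 Ω = 809.8∠0.1° Ω.
Step 5 — Source phasor: V = 20.2∠158.9° V = -18.85 + j7.272 V.
Step 6 — Current: I = V / Z = -0.02325 + j0.009027 A = 0.02494∠158.8° A.
Step 7 — Complex power: S = V·I* = 0.5039 + j0.00102 VA.
Step 8 — Real power: P = Re(S) = 0.5039 W.
Step 9 — Reactive power: Q = Im(S) = 0.00102 VAR.
Step 10 — Apparent power: |S| = 0.5039 VA.
Step 11 — Power factor: PF = P/|S| = 1 (lagging).

(a) P = 0.5039 W  (b) Q = 0.00102 VAR  (c) S = 0.5039 VA  (d) PF = 1 (lagging)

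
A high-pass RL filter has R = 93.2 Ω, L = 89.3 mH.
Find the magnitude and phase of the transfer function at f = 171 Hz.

Step 1 — Angular frequency: ω = 2π·171 = 1074 rad/s.
Step 2 — Transfer function: H(jω) = jωL/(R + jωL).
Step 3 — Numerator jωL = j·95.95; denominator R + jωL = 93.2 + j95.95.
Step 4 — H = 0.5145 + j0.4998.
Step 5 — Magnitude: |H| = 0.7173 (-2.9 dB); phase: φ = 44.2°.

|H| = 0.7173 (-2.9 dB), φ = 44.2°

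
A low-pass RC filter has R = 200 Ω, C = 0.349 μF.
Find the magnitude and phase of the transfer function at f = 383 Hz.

Step 1 — Angular frequency: ω = 2π·383 = 2406 rad/s.
Step 2 — Transfer function: H(jω) = 1/(1 + jωRC).
Step 3 — Denominator: 1 + jωRC = 1 + j·2406·200·3.49e-07 = 1 + j0.168.
Step 4 — H = 0.9726 - j0.1634.
Step 5 — Magnitude: |H| = 0.9862 (-0.1 dB); phase: φ = -9.5°.

|H| = 0.9862 (-0.1 dB), φ = -9.5°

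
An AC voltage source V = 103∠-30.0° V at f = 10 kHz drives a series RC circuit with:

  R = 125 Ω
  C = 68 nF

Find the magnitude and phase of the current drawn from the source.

Step 1 — Angular frequency: ω = 2π·f = 2π·1e+04 = 6.283e+04 rad/s.
Step 2 — Component impedances:
  R: Z = R = 125 Ω
  C: Z = 1/(jωC) = -j/(ω·C) = 0 - j234.1 Ω
Step 3 — Series combination: Z_total = R + C = 125 - j234.1 Ω = 265.3∠-61.9° Ω.
Step 4 — Source phasor: V = 103∠-30.0° V = 89.2 - j51.5 V.
Step 5 — Ohm's law: I = V / Z_total = (89.2 - j51.5) / (125 - j234.1) = 0.3296 + j0.2051 A.
Step 6 — Convert to polar: |I| = 0.3882 A, ∠I = 31.9°.

I = 0.3882∠31.9° A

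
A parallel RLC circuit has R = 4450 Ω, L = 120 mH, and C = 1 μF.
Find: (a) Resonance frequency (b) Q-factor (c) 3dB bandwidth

Step 1 — Resonance: ω₀ = 1/√(LC) = 1/√(0.12·1e-06) = 2887 rad/s.
Step 2 — f₀ = ω₀/(2π) = 459.4 Hz.
Step 3 — Parallel Q: Q = R/(ω₀L) = 4450/(2887·0.12) = 12.85.
Step 4 — Bandwidth: Δω = ω₀/Q = 224.7 rad/s; BW = Δω/(2π) = 35.77 Hz.

(a) f₀ = 459.4 Hz  (b) Q = 12.85  (c) BW = 35.77 Hz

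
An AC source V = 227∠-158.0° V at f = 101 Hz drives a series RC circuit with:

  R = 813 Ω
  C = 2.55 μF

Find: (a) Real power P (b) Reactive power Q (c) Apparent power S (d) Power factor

Step 1 — Angular frequency: ω = 2π·f = 2π·101 = 634.6 rad/s.
Step 2 — Component impedances:
  R: Z = R = 813 Ω
  C: Z = 1/(jωC) = -j/(ω·C) = 0 - j618 Ω
Step 3 — Series combination: Z_total = R + C = 813 - j618 Ω = 1021∠-37.2° Ω.
Step 4 — Source phasor: V = 227∠-158.0° V = -210.5 - j85.04 V.
Step 5 — Current: I = V / Z = -0.1137 - j0.191 A = 0.2223∠-120.8° A.
Step 6 — Complex power: S = V·I* = 40.17 - j30.53 VA.
Step 7 — Real power: P = Re(S) = 40.17 W.
Step 8 — Reactive power: Q = Im(S) = -30.53 VAR.
Step 9 — Apparent power: |S| = 50.46 VA.
Step 10 — Power factor: PF = P/|S| = 0.7961 (leading).

(a) P = 40.17 W  (b) Q = -30.53 VAR  (c) S = 50.46 VA  (d) PF = 0.7961 (leading)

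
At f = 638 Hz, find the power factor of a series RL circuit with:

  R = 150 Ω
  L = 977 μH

Step 1 — Angular frequency: ω = 2π·f = 2π·638 = 4009 rad/s.
Step 2 — Component impedances:
  R: Z = R = 150 Ω
  L: Z = jωL = j·4009·0.000977 = 0 + j3.916 Ω
Step 3 — Series combination: Z_total = R + L = 150 + j3.916 Ω = 150.1∠1.5° Ω.
Step 4 — Power factor: PF = cos(φ) = Re(Z)/|Z| = 150/150.05 = 0.9997.
Step 5 — Type: Im(Z) = 3.916 ⇒ lagging (phase φ = 1.5°).

PF = 0.9997 (lagging, φ = 1.5°)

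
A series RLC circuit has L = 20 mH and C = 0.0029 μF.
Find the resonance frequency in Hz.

Step 1 — Resonance condition Im(Z)=0 gives ω₀ = 1/√(LC).
Step 2 — ω₀ = 1/√(0.02·2.9e-09) = 1.313e+05 rad/s.
Step 3 — f₀ = ω₀/(2π) = 2.09e+04 Hz.

f₀ = 2.09e+04 Hz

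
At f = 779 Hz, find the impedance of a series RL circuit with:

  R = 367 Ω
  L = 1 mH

Step 1 — Angular frequency: ω = 2π·f = 2π·779 = 4895 rad/s.
Step 2 — Component impedances:
  R: Z = R = 367 Ω
  L: Z = jωL = j·4895·0.001 = 0 + j4.895 Ω
Step 3 — Series combination: Z_total = R + L = 367 + j4.895 Ω = 367∠0.8° Ω.

Z = 367 + j4.895 Ω = 367∠0.8° Ω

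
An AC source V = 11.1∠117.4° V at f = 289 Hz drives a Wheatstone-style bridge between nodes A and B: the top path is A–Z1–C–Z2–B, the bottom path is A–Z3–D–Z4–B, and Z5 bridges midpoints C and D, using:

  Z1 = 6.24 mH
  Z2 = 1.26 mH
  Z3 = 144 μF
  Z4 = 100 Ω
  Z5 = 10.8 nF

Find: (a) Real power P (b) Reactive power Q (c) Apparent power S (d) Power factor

Step 1 — Angular frequency: ω = 2π·f = 2π·289 = 1816 rad/s.
Step 2 — Component impedances:
  Z1: Z = jωL = j·1816·0.00624 = 0 + j11.33 Ω
  Z2: Z = jωL = j·1816·0.00126 = 0 + j2.288 Ω
  Z3: Z = 1/(jωC) = -j/(ω·C) = 0 - j3.824 Ω
  Z4: Z = R = 100 Ω
  Z5: Z = 1/(jωC) = -j/(ω·C) = 0 - j5.099e+04 Ω
Step 3 — Bridge requires nodal analysis (the Z5 bridge couples midpoints C and D, so the two paths cannot be reduced to a simple series/parallel combination). Setting node B to ground and injecting 1 A at node A, the 3-node admittance system at A, C, D solves to V_A = Z_AB = 1.838 + j13.44 Ω = 13.57∠82.2° Ω.
Step 4 — Source phasor: V = 11.1∠117.4° V = -5.108 + j9.855 V.
Step 5 — Current: I = V / Z = 0.6687 + j0.4715 A = 0.8182∠35.2° A.
Step 6 — Complex power: S = V·I* = 1.23 + j8.998 VA.
Step 7 — Real power: P = Re(S) = 1.23 W.
Step 8 — Reactive power: Q = Im(S) = 8.998 VAR.
Step 9 — Apparent power: |S| = 9.082 VA.
Step 10 — Power factor: PF = P/|S| = 0.1354 (lagging).

(a) P = 1.23 W  (b) Q = 8.998 VAR  (c) S = 9.082 VA  (d) PF = 0.1354 (lagging)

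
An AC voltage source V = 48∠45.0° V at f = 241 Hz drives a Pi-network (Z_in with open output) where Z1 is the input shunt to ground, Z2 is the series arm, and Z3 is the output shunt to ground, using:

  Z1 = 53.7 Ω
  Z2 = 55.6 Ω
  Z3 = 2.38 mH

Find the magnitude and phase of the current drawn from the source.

Step 1 — Angular frequency: ω = 2π·f = 2π·241 = 1514 rad/s.
Step 2 — Component impedances:
  Z1: Z = R = 53.7 Ω
  Z2: Z = R = 55.6 Ω
  Z3: Z = jωL = j·1514·0.00238 = 0 + j3.604 Ω
Step 3 — With open output, the series arm Z2 and the output shunt Z3 appear in series to ground: Z2 + Z3 = 55.6 + j3.604 Ω.
Step 4 — Parallel with input shunt Z1: Z_in = Z1 || (Z2 + Z3) = 27.35 + j0.869 Ω = 27.36∠1.8° Ω.
Step 5 — Source phasor: V = 48∠45.0° V = 33.94 + j33.94 V.
Step 6 — Ohm's law: I = V / Z_total = (33.94 + j33.94) / (27.35 + j0.869) = 1.279 + j1.201 A.
Step 7 — Convert to polar: |I| = 1.754 A, ∠I = 43.2°.

I = 1.754∠43.2° A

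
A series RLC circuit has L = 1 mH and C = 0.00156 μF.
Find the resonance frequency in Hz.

Step 1 — Resonance condition Im(Z)=0 gives ω₀ = 1/√(LC).
Step 2 — ω₀ = 1/√(0.001·1.56e-09) = 8.006e+05 rad/s.
Step 3 — f₀ = ω₀/(2π) = 1.274e+05 Hz.

f₀ = 1.274e+05 Hz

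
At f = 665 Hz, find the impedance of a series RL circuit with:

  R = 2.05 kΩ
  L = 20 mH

Step 1 — Angular frequency: ω = 2π·f = 2π·665 = 4178 rad/s.
Step 2 — Component impedances:
  R: Z = R = 2050 Ω
  L: Z = jωL = j·4178·0.02 = 0 + j83.57 Ω
Step 3 — Series combination: Z_total = R + L = 2050 + j83.57 Ω = 2052∠2.3° Ω.

Z = 2050 + j83.57 Ω = 2052∠2.3° Ω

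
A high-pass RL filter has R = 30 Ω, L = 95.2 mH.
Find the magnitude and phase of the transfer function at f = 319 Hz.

Step 1 — Angular frequency: ω = 2π·319 = 2004 rad/s.
Step 2 — Transfer function: H(jω) = jωL/(R + jωL).
Step 3 — Numerator jωL = j·190.8; denominator R + jωL = 30 + j190.8.
Step 4 — H = 0.9759 + j0.1534.
Step 5 — Magnitude: |H| = 0.9879 (-0.1 dB); phase: φ = 8.9°.

|H| = 0.9879 (-0.1 dB), φ = 8.9°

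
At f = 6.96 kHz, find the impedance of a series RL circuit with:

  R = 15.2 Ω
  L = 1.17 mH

Step 1 — Angular frequency: ω = 2π·f = 2π·6960 = 4.373e+04 rad/s.
Step 2 — Component impedances:
  R: Z = R = 15.2 Ω
  L: Z = jωL = j·4.373e+04·0.00117 = 0 + j51.17 Ω
Step 3 — Series combination: Z_total = R + L = 15.2 + j51.17 Ω = 53.38∠73.5° Ω.

Z = 15.2 + j51.17 Ω = 53.38∠73.5° Ω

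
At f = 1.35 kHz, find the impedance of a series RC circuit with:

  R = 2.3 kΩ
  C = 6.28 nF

Step 1 — Angular frequency: ω = 2π·f = 2π·1350 = 8482 rad/s.
Step 2 — Component impedances:
  R: Z = R = 2300 Ω
  C: Z = 1/(jωC) = -j/(ω·C) = 0 - j1.877e+04 Ω
Step 3 — Series combination: Z_total = R + C = 2300 - j1.877e+04 Ω = 1.891e+04∠-83.0° Ω.

Z = 2300 - j1.877e+04 Ω = 1.891e+04∠-83.0° Ω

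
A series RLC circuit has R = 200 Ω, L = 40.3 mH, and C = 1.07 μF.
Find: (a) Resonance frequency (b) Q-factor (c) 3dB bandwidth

Step 1 — Resonance condition Im(Z)=0 gives ω₀ = 1/√(LC).
Step 2 — ω₀ = 1/√(0.0403·1.07e-06) = 4816 rad/s.
Step 3 — f₀ = ω₀/(2π) = 766.4 Hz.
Step 4 — Series Q: Q = ω₀L/R = 4816·0.0403/200 = 0.9704.
Step 5 — 3dB bandwidth: Δω = ω₀/Q = 4963 rad/s; BW = Δω/(2π) = 789.9 Hz.

(a) f₀ = 766.4 Hz  (b) Q = 0.9704  (c) BW = 789.9 Hz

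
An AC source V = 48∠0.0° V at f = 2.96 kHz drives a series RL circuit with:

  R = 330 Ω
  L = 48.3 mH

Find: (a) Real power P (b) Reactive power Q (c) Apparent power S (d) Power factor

Step 1 — Angular frequency: ω = 2π·f = 2π·2960 = 1.86e+04 rad/s.
Step 2 — Component impedances:
  R: Z = R = 330 Ω
  L: Z = jωL = j·1.86e+04·0.0483 = 0 + j898.3 Ω
Step 3 — Series combination: Z_total = R + L = 330 + j898.3 Ω = 957∠69.8° Ω.
Step 4 — Source phasor: V = 48∠0.0° V = 48 V.
Step 5 — Current: I = V / Z = 0.0173 - j0.04708 A = 0.05016∠-69.8° A.
Step 6 — Complex power: S = V·I* = 0.8302 + j2.26 VA.
Step 7 — Real power: P = Re(S) = 0.8302 W.
Step 8 — Reactive power: Q = Im(S) = 2.26 VAR.
Step 9 — Apparent power: |S| = 2.408 VA.
Step 10 — Power factor: PF = P/|S| = 0.3448 (lagging).

(a) P = 0.8302 W  (b) Q = 2.26 VAR  (c) S = 2.408 VA  (d) PF = 0.3448 (lagging)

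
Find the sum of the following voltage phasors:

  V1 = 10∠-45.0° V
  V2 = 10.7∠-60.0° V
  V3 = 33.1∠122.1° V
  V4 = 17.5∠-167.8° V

Step 1 — Convert each phasor to rectangular form:
  V1 = 10·(cos(-45.0°) + j·sin(-45.0°)) = 7.071 - j7.071 V
  V2 = 10.7·(cos(-60.0°) + j·sin(-60.0°)) = 5.35 - j9.266 V
  V3 = 33.1·(cos(122.1°) + j·sin(122.1°)) = -17.59 + j28.04 V
  V4 = 17.5·(cos(-167.8°) + j·sin(-167.8°)) = -17.1 - j3.698 V
Step 2 — Sum components: V_total = -22.27 + j8.004 V.
Step 3 — Convert to polar: |V_total| = 23.67 V, ∠V_total = 160.2°.

V_total = 23.67∠160.2° V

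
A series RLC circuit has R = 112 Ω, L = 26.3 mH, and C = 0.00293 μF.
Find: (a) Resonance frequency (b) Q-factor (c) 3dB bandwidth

Step 1 — Resonance condition Im(Z)=0 gives ω₀ = 1/√(LC).
Step 2 — ω₀ = 1/√(0.0263·2.93e-09) = 1.139e+05 rad/s.
Step 3 — f₀ = ω₀/(2π) = 1.813e+04 Hz.
Step 4 — Series Q: Q = ω₀L/R = 1.139e+05·0.0263/112 = 26.75.
Step 5 — 3dB bandwidth: Δω = ω₀/Q = 4259 rad/s; BW = Δω/(2π) = 677.8 Hz.

(a) f₀ = 1.813e+04 Hz  (b) Q = 26.75  (c) BW = 677.8 Hz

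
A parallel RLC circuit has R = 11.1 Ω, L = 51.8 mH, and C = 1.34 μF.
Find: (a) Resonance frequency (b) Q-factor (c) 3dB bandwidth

Step 1 — Resonance: ω₀ = 1/√(LC) = 1/√(0.0518·1.34e-06) = 3796 rad/s.
Step 2 — f₀ = ω₀/(2π) = 604.1 Hz.
Step 3 — Parallel Q: Q = R/(ω₀L) = 11.1/(3796·0.0518) = 0.05646.
Step 4 — Bandwidth: Δω = ω₀/Q = 6.723e+04 rad/s; BW = Δω/(2π) = 1.07e+04 Hz.

(a) f₀ = 604.1 Hz  (b) Q = 0.05646  (c) BW = 1.07e+04 Hz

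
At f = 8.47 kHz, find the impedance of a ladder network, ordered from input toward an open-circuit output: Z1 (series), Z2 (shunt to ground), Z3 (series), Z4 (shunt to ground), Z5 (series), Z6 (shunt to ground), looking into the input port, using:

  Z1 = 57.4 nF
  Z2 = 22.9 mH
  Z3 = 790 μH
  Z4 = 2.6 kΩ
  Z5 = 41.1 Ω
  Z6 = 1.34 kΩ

Step 1 — Angular frequency: ω = 2π·f = 2π·8470 = 5.322e+04 rad/s.
Step 2 — Component impedances:
  Z1: Z = 1/(jωC) = -j/(ω·C) = 0 - j327.4 Ω
  Z2: Z = jωL = j·5.322e+04·0.0229 = 0 + j1219 Ω
  Z3: Z = jωL = j·5.322e+04·0.00079 = 0 + j42.04 Ω
  Z4: Z = R = 2600 Ω
  Z5: Z = R = 41.1 Ω
  Z6: Z = R = 1340 Ω
Step 3 — Ladder network (open output): work backward from the far end, alternating series and parallel combinations. Z_in = 557.5 + j112.1 Ω = 568.6∠11.4° Ω.

Z = 557.5 + j112.1 Ω = 568.6∠11.4° Ω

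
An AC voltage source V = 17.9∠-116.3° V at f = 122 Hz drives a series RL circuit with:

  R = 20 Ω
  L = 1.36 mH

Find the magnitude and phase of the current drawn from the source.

Step 1 — Angular frequency: ω = 2π·f = 2π·122 = 766.5 rad/s.
Step 2 — Component impedances:
  R: Z = R = 20 Ω
  L: Z = jωL = j·766.5·0.00136 = 0 + j1.043 Ω
Step 3 — Series combination: Z_total = R + L = 20 + j1.043 Ω = 20.03∠3.0° Ω.
Step 4 — Source phasor: V = 17.9∠-116.3° V = -7.931 - j16.05 V.
Step 5 — Ohm's law: I = V / Z_total = (-7.931 - j16.05) / (20 + j1.043) = -0.4372 - j0.7796 A.
Step 6 — Convert to polar: |I| = 0.8938 A, ∠I = -119.3°.

I = 0.8938∠-119.3° A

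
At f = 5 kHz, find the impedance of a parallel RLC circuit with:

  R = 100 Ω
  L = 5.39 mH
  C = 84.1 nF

Step 1 — Angular frequency: ω = 2π·f = 2π·5000 = 3.142e+04 rad/s.
Step 2 — Component impedances:
  R: Z = R = 100 Ω
  L: Z = jωL = j·3.142e+04·0.00539 = 0 + j169.3 Ω
  C: Z = 1/(jωC) = -j/(ω·C) = 0 - j378.5 Ω
Step 3 — Parallel combination: 1/Z_total = 1/R + 1/L + 1/C; Z_total = 90.37 + j29.49 Ω = 95.07∠18.1° Ω.

Z = 90.37 + j29.49 Ω = 95.07∠18.1° Ω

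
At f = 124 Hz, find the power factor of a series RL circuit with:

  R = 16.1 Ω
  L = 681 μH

Step 1 — Angular frequency: ω = 2π·f = 2π·124 = 779.1 rad/s.
Step 2 — Component impedances:
  R: Z = R = 16.1 Ω
  L: Z = jωL = j·779.1·0.000681 = 0 + j0.5306 Ω
Step 3 — Series combination: Z_total = R + L = 16.1 + j0.5306 Ω = 16.11∠1.9° Ω.
Step 4 — Power factor: PF = cos(φ) = Re(Z)/|Z| = 16.1/16.1087 = 0.9995.
Step 5 — Type: Im(Z) = 0.5306 ⇒ lagging (phase φ = 1.9°).

PF = 0.9995 (lagging, φ = 1.9°)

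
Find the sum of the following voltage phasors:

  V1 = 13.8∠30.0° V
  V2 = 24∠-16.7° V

Step 1 — Convert each phasor to rectangular form:
  V1 = 13.8·(cos(30.0°) + j·sin(30.0°)) = 11.95 + j6.9 V
  V2 = 24·(cos(-16.7°) + j·sin(-16.7°)) = 22.99 - j6.897 V
Step 2 — Sum components: V_total = 34.94 + j0.003348 V.
Step 3 — Convert to polar: |V_total| = 34.94 V, ∠V_total = 0.0°.

V_total = 34.94∠0.0° V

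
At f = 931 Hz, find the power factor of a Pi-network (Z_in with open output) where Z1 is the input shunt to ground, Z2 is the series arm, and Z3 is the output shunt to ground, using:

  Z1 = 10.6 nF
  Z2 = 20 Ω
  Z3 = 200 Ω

Step 1 — Angular frequency: ω = 2π·f = 2π·931 = 5850 rad/s.
Step 2 — Component impedances:
  Z1: Z = 1/(jωC) = -j/(ω·C) = 0 - j1.613e+04 Ω
  Z2: Z = R = 20 Ω
  Z3: Z = R = 200 Ω
Step 3 — With open output, the series arm Z2 and the output shunt Z3 appear in series to ground: Z2 + Z3 = 220 Ω.
Step 4 — Parallel with input shunt Z1: Z_in = Z1 || (Z2 + Z3) = 220 - j3.001 Ω = 220∠-0.8° Ω.
Step 5 — Power factor: PF = cos(φ) = Re(Z)/|Z| = 219.96/219.98 = 0.9999.
Step 6 — Type: Im(Z) = -3.001 ⇒ leading (phase φ = -0.8°).

PF = 0.9999 (leading, φ = -0.8°)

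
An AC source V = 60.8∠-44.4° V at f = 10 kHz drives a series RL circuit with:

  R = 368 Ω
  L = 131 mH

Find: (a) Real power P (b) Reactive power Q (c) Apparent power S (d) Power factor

Step 1 — Angular frequency: ω = 2π·f = 2π·1e+04 = 6.283e+04 rad/s.
Step 2 — Component impedances:
  R: Z = R = 368 Ω
  L: Z = jωL = j·6.283e+04·0.131 = 0 + j8231 Ω
Step 3 — Series combination: Z_total = R + L = 368 + j8231 Ω = 8239∠87.4° Ω.
Step 4 — Source phasor: V = 60.8∠-44.4° V = 43.44 - j42.54 V.
Step 5 — Current: I = V / Z = -0.004922 - j0.005498 A = 0.007379∠-131.8° A.
Step 6 — Complex power: S = V·I* = 0.02004 + j0.4482 VA.
Step 7 — Real power: P = Re(S) = 0.02004 W.
Step 8 — Reactive power: Q = Im(S) = 0.4482 VAR.
Step 9 — Apparent power: |S| = 0.4487 VA.
Step 10 — Power factor: PF = P/|S| = 0.04466 (lagging).

(a) P = 0.02004 W  (b) Q = 0.4482 VAR  (c) S = 0.4487 VA  (d) PF = 0.04466 (lagging)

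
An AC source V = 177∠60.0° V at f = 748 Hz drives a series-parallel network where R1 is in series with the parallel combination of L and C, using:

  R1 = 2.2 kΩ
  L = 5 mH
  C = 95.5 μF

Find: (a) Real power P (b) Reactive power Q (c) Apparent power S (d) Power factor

Step 1 — Angular frequency: ω = 2π·f = 2π·748 = 4700 rad/s.
Step 2 — Component impedances:
  R1: Z = R = 2200 Ω
  L: Z = jωL = j·4700·0.005 = 0 + j23.5 Ω
  C: Z = 1/(jωC) = -j/(ω·C) = 0 - j2.228 Ω
Step 3 — Parallel branch: L || C = 1/(1/L + 1/C) = 0 - j2.461 Ω.
Step 4 — Series with R1: Z_total = R1 + (L || C) = 2200 - j2.461 Ω = 2200∠-0.1° Ω.
Step 5 — Source phasor: V = 177∠60.0° V = 88.5 + j153.3 V.
Step 6 — Current: I = V / Z = 0.04015 + j0.06972 A = 0.08045∠60.1° A.
Step 7 — Complex power: S = V·I* = 14.24 - j0.01593 VA.
Step 8 — Real power: P = Re(S) = 14.24 W.
Step 9 — Reactive power: Q = Im(S) = -0.01593 VAR.
Step 10 — Apparent power: |S| = 14.24 VA.
Step 11 — Power factor: PF = P/|S| = 1 (leading).

(a) P = 14.24 W  (b) Q = -0.01593 VAR  (c) S = 14.24 VA  (d) PF = 1 (leading)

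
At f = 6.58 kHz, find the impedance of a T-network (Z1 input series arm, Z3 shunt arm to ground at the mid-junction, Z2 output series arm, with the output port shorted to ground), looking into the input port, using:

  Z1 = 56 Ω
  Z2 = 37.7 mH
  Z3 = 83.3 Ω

Step 1 — Angular frequency: ω = 2π·f = 2π·6580 = 4.134e+04 rad/s.
Step 2 — Component impedances:
  Z1: Z = R = 56 Ω
  Z2: Z = jωL = j·4.134e+04·0.0377 = 0 + j1559 Ω
  Z3: Z = R = 83.3 Ω
Step 3 — With the output port shorted to ground, the output series arm Z2 runs from the junction to ground; the shunt arm Z3 also runs from the junction to ground. They appear in parallel: Z3 || Z2 = 83.06 + j4.439 Ω.
Step 4 — Series with input arm Z1: Z_in = Z1 + (Z3 || Z2) = 139.1 + j4.439 Ω = 139.1∠1.8° Ω.

Z = 139.1 + j4.439 Ω = 139.1∠1.8° Ω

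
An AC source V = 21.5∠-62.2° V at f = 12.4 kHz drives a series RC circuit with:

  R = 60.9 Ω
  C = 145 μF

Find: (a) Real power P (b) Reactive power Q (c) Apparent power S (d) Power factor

Step 1 — Angular frequency: ω = 2π·f = 2π·1.24e+04 = 7.791e+04 rad/s.
Step 2 — Component impedances:
  R: Z = R = 60.9 Ω
  C: Z = 1/(jωC) = -j/(ω·C) = 0 - j0.08852 Ω
Step 3 — Series combination: Z_total = R + C = 60.9 - j0.08852 Ω = 60.9∠-0.1° Ω.
Step 4 — Source phasor: V = 21.5∠-62.2° V = 10.03 - j19.02 V.
Step 5 — Current: I = V / Z = 0.1651 - j0.3121 A = 0.353∠-62.1° A.
Step 6 — Complex power: S = V·I* = 7.59 - j0.01103 VA.
Step 7 — Real power: P = Re(S) = 7.59 W.
Step 8 — Reactive power: Q = Im(S) = -0.01103 VAR.
Step 9 — Apparent power: |S| = 7.59 VA.
Step 10 — Power factor: PF = P/|S| = 1 (leading).

(a) P = 7.59 W  (b) Q = -0.01103 VAR  (c) S = 7.59 VA  (d) PF = 1 (leading)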